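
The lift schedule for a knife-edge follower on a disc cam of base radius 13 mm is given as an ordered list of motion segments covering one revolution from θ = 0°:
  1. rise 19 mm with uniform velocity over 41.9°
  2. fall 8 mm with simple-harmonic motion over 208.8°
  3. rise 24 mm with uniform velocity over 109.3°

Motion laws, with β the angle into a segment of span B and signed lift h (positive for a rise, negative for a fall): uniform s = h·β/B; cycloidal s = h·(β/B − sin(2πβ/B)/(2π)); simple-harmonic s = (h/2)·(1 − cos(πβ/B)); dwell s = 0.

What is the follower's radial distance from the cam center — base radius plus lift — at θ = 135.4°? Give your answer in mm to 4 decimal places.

seg 1 [0°–41.9°] uniform, h=19: full span → s += 19 → s = 19.0000
seg 2 [41.9°–250.7°] simple-harmonic, h=-8: θ=135.4° here. β=93.5, B=208.8. -8/2·(1 − cos(π·0.4478)) = -3.3469 → s = 15.6531
radial distance = base radius + s = 13 + 15.6531 = 28.6531

28.6531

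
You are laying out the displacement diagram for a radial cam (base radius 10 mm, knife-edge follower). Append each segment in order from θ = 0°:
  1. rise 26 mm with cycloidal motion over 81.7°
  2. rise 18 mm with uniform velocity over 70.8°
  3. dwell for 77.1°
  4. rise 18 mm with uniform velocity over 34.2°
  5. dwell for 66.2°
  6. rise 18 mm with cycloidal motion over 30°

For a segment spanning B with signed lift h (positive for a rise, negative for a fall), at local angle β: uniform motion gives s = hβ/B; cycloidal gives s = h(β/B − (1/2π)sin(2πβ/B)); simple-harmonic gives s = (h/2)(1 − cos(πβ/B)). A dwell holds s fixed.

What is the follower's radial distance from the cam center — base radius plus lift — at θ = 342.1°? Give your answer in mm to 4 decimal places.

seg 1 [0°–81.7°] cycloidal, h=26: full span → s += 26 → s = 26.0000
seg 2 [81.7°–152.5°] uniform, h=18: full span → s += 18 → s = 44.0000
seg 3 [152.5°–229.6°] dwell: s stays 44.0000
seg 4 [229.6°–263.8°] uniform, h=18: full span → s += 18 → s = 62.0000
seg 5 [263.8°–330°] dwell: s stays 62.0000
seg 6 [330°–360°] cycloidal, h=18: θ=342.1° here. β=12.1, B=30. 18·(0.4033 − sin(2π·0.4033)/(2π)) = 5.6250 → s = 67.6250
radial distance = base radius + s = 10 + 67.6250 = 77.6250

77.6250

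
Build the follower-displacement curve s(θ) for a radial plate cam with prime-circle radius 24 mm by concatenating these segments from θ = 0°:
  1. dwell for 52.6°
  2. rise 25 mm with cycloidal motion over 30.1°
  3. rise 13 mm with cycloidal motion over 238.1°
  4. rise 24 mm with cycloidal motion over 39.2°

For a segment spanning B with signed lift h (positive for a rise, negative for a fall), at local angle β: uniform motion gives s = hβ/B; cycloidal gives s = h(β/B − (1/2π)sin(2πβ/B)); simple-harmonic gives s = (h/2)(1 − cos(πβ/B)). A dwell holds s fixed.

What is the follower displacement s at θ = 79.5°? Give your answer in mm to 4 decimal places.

seg 1 [0°–52.6°] dwell: s stays 0.0000
seg 2 [52.6°–82.7°] cycloidal, h=25: θ=79.5° here. β=26.9, B=30.1. 25·(0.8937 − sin(2π·0.8937)/(2π)) = 24.8067 → s = 24.8067

24.8067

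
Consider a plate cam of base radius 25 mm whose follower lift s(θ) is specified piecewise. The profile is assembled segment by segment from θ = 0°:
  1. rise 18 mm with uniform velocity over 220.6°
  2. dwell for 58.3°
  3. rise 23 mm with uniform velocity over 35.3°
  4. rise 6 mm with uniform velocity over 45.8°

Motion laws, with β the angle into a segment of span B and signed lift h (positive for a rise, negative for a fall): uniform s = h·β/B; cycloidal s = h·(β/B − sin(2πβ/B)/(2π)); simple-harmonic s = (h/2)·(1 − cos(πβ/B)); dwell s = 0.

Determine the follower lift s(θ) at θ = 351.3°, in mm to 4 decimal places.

seg 1 [0°–220.6°] uniform, h=18: full span → s += 18 → s = 18.0000
seg 2 [220.6°–278.9°] dwell: s stays 18.0000
seg 3 [278.9°–314.2°] uniform, h=23: full span → s += 23 → s = 41.0000
seg 4 [314.2°–360°] uniform, h=6: θ=351.3° here. β=37.1, B=45.8. 6·37.1/45.8 = 4.8603 → s = 45.8603

45.8603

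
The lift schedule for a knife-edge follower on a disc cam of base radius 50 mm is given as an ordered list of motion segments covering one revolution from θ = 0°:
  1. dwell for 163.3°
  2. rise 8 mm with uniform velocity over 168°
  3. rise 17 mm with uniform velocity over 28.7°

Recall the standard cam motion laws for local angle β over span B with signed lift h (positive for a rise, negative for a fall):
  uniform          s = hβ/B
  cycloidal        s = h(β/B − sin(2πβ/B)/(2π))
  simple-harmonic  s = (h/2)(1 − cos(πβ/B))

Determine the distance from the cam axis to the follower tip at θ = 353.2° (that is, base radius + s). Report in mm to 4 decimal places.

seg 1 [0°–163.3°] dwell: s stays 0.0000
seg 2 [163.3°–331.3°] uniform, h=8: full span → s += 8 → s = 8.0000
seg 3 [331.3°–360°] uniform, h=17: θ=353.2° here. β=21.9, B=28.7. 17·21.9/28.7 = 12.9721 → s = 20.9721
radial distance = base radius + s = 50 + 20.9721 = 70.9721

70.9721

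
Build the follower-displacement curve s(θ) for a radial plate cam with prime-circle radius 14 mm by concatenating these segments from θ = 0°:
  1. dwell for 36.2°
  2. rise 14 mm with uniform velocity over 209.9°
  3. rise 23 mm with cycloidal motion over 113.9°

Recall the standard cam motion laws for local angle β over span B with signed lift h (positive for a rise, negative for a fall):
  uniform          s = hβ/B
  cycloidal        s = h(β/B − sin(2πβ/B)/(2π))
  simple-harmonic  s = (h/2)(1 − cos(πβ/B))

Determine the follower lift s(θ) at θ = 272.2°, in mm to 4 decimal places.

seg 1 [0°–36.2°] dwell: s stays 0.0000
seg 2 [36.2°–246.1°] uniform, h=14: full span → s += 14 → s = 14.0000
seg 3 [246.1°–360°] cycloidal, h=23: θ=272.2° here. β=26.1, B=113.9. 23·(0.2291 − sin(2π·0.2291)/(2π)) = 1.6412 → s = 15.6412

15.6412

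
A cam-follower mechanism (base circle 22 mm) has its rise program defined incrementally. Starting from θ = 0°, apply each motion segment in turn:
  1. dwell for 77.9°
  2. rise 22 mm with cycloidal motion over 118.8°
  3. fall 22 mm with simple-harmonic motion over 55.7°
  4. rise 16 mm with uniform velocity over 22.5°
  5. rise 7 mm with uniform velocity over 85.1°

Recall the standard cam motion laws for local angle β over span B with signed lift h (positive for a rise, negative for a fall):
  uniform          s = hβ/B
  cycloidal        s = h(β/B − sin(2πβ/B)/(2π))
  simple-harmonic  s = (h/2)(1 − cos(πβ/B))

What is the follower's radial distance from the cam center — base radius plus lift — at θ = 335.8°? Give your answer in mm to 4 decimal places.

seg 1 [0°–77.9°] dwell: s stays 0.0000
seg 2 [77.9°–196.7°] cycloidal, h=22: full span → s += 22 → s = 22.0000
seg 3 [196.7°–252.4°] simple-harmonic, h=-22: full span → s += -22 → s = 0.0000
seg 4 [252.4°–274.9°] uniform, h=16: full span → s += 16 → s = 16.0000
seg 5 [274.9°–360°] uniform, h=7: θ=335.8° here. β=60.9, B=85.1. 7·60.9/85.1 = 5.0094 → s = 21.0094
radial distance = base radius + s = 22 + 21.0094 = 43.0094

43.0094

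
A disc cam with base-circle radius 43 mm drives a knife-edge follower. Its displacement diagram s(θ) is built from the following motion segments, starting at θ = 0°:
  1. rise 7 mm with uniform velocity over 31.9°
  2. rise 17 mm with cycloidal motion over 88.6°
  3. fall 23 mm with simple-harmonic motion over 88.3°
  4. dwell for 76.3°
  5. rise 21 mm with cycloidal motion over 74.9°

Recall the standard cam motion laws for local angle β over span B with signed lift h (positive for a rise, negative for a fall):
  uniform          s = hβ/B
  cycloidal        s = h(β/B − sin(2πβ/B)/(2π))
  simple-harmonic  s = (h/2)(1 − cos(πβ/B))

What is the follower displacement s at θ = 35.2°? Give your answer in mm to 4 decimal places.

seg 1 [0°–31.9°] uniform, h=7: full span → s += 7 → s = 7.0000
seg 2 [31.9°–120.5°] cycloidal, h=17: θ=35.2° here. β=3.3, B=88.6. 17·(0.0372 − sin(2π·0.0372)/(2π)) = 0.0058 → s = 7.0058

7.0058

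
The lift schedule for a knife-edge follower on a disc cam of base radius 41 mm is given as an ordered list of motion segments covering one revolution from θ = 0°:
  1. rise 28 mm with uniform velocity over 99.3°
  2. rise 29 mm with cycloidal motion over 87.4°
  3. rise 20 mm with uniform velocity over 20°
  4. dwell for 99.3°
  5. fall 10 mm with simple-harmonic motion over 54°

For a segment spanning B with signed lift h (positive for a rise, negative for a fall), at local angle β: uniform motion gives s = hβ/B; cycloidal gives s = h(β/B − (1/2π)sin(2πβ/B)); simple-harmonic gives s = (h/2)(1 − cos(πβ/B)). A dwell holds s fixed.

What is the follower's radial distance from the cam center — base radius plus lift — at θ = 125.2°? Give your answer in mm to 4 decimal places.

seg 1 [0°–99.3°] uniform, h=28: full span → s += 28 → s = 28.0000
seg 2 [99.3°–186.7°] cycloidal, h=29: θ=125.2° here. β=25.9, B=87.4. 29·(0.2963 − sin(2π·0.2963)/(2π)) = 4.1726 → s = 32.1726
radial distance = base radius + s = 41 + 32.1726 = 73.1726

73.1726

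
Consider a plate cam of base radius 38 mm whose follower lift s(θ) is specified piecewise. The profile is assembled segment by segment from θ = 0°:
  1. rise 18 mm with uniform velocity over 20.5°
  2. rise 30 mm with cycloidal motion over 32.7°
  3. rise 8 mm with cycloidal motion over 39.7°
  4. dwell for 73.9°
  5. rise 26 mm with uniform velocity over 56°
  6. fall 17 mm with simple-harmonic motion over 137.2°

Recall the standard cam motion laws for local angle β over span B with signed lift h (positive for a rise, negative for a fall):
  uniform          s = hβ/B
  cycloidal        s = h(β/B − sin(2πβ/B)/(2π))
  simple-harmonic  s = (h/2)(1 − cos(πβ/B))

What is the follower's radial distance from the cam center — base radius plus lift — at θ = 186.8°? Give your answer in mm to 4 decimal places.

seg 1 [0°–20.5°] uniform, h=18: full span → s += 18 → s = 18.0000
seg 2 [20.5°–53.2°] cycloidal, h=30: full span → s += 30 → s = 48.0000
seg 3 [53.2°–92.9°] cycloidal, h=8: full span → s += 8 → s = 56.0000
seg 4 [92.9°–166.8°] dwell: s stays 56.0000
seg 5 [166.8°–222.8°] uniform, h=26: θ=186.8° here. β=20, B=56. 26·20/56 = 9.2857 → s = 65.2857
radial distance = base radius + s = 38 + 65.2857 = 103.2857

103.2857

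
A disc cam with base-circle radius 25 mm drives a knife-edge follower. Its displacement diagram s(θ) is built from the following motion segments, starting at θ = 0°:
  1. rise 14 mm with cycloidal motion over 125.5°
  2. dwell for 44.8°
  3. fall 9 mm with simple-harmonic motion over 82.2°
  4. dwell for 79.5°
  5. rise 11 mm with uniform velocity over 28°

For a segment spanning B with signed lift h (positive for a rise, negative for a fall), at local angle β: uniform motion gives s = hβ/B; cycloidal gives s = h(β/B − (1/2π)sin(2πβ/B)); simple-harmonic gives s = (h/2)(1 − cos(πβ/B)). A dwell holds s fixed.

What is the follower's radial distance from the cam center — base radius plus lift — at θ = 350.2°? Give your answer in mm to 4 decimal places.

seg 1 [0°–125.5°] cycloidal, h=14: full span → s += 14 → s = 14.0000
seg 2 [125.5°–170.3°] dwell: s stays 14.0000
seg 3 [170.3°–252.5°] simple-harmonic, h=-9: full span → s += -9 → s = 5.0000
seg 4 [252.5°–332°] dwell: s stays 5.0000
seg 5 [332°–360°] uniform, h=11: θ=350.2° here. β=18.2, B=28. 11·18.2/28 = 7.1500 → s = 12.1500
radial distance = base radius + s = 25 + 12.1500 = 37.1500

37.1500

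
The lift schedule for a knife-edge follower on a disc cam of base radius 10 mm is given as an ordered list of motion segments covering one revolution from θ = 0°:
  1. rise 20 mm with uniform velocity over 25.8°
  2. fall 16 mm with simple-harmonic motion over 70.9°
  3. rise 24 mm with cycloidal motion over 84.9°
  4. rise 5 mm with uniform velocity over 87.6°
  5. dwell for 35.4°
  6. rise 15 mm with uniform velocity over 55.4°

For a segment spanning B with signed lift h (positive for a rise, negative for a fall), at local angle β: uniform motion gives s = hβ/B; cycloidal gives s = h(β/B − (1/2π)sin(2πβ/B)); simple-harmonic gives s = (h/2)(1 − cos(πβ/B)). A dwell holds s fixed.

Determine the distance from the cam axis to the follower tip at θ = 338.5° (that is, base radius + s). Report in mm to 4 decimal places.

seg 1 [0°–25.8°] uniform, h=20: full span → s += 20 → s = 20.0000
seg 2 [25.8°–96.7°] simple-harmonic, h=-16: full span → s += -16 → s = 4.0000
seg 3 [96.7°–181.6°] cycloidal, h=24: full span → s += 24 → s = 28.0000
seg 4 [181.6°–269.2°] uniform, h=5: full span → s += 5 → s = 33.0000
seg 5 [269.2°–304.6°] dwell: s stays 33.0000
seg 6 [304.6°–360°] uniform, h=15: θ=338.5° here. β=33.9, B=55.4. 15·33.9/55.4 = 9.1787 → s = 42.1787
radial distance = base radius + s = 10 + 42.1787 = 52.1787

52.1787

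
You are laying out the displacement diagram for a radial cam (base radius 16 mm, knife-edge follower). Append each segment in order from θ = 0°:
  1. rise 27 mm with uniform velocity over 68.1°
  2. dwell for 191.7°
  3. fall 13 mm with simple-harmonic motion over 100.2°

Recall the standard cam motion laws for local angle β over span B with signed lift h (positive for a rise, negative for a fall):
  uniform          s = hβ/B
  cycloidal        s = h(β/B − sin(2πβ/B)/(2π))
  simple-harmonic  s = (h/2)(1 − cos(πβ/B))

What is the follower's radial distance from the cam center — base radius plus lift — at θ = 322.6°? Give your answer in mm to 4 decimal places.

seg 1 [0°–68.1°] uniform, h=27: full span → s += 27 → s = 27.0000
seg 2 [68.1°–259.8°] dwell: s stays 27.0000
seg 3 [259.8°–360°] simple-harmonic, h=-13: θ=322.6° here. β=62.8, B=100.2. -13/2·(1 − cos(π·0.6267)) = -9.0204 → s = 17.9796
radial distance = base radius + s = 16 + 17.9796 = 33.9796

33.9796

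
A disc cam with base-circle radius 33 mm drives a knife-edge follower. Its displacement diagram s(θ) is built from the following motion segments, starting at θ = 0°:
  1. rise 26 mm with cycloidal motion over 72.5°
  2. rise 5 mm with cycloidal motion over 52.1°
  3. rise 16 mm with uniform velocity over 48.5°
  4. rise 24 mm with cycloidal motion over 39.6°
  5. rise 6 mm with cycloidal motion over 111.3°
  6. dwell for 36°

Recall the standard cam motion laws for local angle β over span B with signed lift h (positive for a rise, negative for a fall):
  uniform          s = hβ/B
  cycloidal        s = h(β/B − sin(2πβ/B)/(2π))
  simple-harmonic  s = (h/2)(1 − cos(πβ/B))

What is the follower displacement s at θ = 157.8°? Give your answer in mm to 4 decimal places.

seg 1 [0°–72.5°] cycloidal, h=26: full span → s += 26 → s = 26.0000
seg 2 [72.5°–124.6°] cycloidal, h=5: full span → s += 5 → s = 31.0000
seg 3 [124.6°–173.1°] uniform, h=16: θ=157.8° here. β=33.2, B=48.5. 16·33.2/48.5 = 10.9526 → s = 41.9526

41.9526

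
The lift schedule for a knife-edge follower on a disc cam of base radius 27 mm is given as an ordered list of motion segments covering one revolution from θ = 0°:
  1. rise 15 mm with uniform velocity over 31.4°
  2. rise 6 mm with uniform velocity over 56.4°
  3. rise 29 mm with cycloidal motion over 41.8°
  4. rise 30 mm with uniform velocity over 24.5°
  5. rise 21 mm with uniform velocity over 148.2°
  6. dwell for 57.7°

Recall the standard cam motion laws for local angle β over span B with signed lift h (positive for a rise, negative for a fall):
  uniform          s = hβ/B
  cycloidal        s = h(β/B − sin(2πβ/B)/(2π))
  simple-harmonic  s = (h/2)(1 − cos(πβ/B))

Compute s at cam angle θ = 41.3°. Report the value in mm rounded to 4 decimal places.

seg 1 [0°–31.4°] uniform, h=15: full span → s += 15 → s = 15.0000
seg 2 [31.4°–87.8°] uniform, h=6: θ=41.3° here. β=9.9, B=56.4. 6·9.9/56.4 = 1.0532 → s = 16.0532

16.0532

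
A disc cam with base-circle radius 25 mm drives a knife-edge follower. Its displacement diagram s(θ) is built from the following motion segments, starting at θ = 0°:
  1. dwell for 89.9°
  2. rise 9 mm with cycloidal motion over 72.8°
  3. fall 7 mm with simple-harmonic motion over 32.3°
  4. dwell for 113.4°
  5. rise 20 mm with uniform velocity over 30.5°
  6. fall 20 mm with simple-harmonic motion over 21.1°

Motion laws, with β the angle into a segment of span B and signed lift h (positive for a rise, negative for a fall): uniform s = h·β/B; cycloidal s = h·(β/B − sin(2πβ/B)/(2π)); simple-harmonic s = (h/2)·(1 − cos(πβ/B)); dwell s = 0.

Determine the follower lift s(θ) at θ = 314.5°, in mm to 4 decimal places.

seg 1 [0°–89.9°] dwell: s stays 0.0000
seg 2 [89.9°–162.7°] cycloidal, h=9: full span → s += 9 → s = 9.0000
seg 3 [162.7°–195°] simple-harmonic, h=-7: full span → s += -7 → s = 2.0000
seg 4 [195°–308.4°] dwell: s stays 2.0000
seg 5 [308.4°–338.9°] uniform, h=20: θ=314.5° here. β=6.1, B=30.5. 20·6.1/30.5 = 4.0000 → s = 6.0000

6.0000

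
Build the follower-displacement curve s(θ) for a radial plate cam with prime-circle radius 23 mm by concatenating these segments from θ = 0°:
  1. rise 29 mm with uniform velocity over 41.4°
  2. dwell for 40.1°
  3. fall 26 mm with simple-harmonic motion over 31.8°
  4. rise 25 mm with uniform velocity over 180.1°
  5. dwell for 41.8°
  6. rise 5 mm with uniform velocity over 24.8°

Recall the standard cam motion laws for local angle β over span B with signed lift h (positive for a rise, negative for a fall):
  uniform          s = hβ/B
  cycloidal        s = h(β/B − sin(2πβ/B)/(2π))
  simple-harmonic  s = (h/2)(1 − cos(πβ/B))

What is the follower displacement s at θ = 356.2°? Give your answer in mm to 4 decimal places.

seg 1 [0°–41.4°] uniform, h=29: full span → s += 29 → s = 29.0000
seg 2 [41.4°–81.5°] dwell: s stays 29.0000
seg 3 [81.5°–113.3°] simple-harmonic, h=-26: full span → s += -26 → s = 3.0000
seg 4 [113.3°–293.4°] uniform, h=25: full span → s += 25 → s = 28.0000
seg 5 [293.4°–335.2°] dwell: s stays 28.0000
seg 6 [335.2°–360°] uniform, h=5: θ=356.2° here. β=21, B=24.8. 5·21/24.8 = 4.2339 → s = 32.2339

32.2339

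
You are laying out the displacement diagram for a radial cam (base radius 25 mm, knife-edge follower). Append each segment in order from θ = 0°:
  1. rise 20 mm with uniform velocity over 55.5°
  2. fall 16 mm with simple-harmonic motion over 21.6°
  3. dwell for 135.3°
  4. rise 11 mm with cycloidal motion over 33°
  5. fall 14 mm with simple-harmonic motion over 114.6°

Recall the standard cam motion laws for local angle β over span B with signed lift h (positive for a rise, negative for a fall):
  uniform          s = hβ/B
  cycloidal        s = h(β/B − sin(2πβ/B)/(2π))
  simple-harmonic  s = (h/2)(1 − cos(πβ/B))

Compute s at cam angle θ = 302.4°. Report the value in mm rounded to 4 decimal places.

seg 1 [0°–55.5°] uniform, h=20: full span → s += 20 → s = 20.0000
seg 2 [55.5°–77.1°] simple-harmonic, h=-16: full span → s += -16 → s = 4.0000
seg 3 [77.1°–212.4°] dwell: s stays 4.0000
seg 4 [212.4°–245.4°] cycloidal, h=11: full span → s += 11 → s = 15.0000
seg 5 [245.4°–360°] simple-harmonic, h=-14: θ=302.4° here. β=57, B=114.6. -14/2·(1 − cos(π·0.4974)) = -6.9424 → s = 8.0576

8.0576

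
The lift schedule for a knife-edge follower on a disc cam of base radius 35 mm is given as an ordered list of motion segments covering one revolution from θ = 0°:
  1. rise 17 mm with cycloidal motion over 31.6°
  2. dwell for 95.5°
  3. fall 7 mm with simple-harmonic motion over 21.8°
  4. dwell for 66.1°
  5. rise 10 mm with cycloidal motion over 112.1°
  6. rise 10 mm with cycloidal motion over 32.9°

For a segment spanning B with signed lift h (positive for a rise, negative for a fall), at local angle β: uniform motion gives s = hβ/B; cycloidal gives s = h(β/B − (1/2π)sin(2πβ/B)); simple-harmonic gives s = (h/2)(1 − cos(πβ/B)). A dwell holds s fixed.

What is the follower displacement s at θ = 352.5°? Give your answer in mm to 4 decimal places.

seg 1 [0°–31.6°] cycloidal, h=17: full span → s += 17 → s = 17.0000
seg 2 [31.6°–127.1°] dwell: s stays 17.0000
seg 3 [127.1°–148.9°] simple-harmonic, h=-7: full span → s += -7 → s = 10.0000
seg 4 [148.9°–215°] dwell: s stays 10.0000
seg 5 [215°–327.1°] cycloidal, h=10: full span → s += 10 → s = 20.0000
seg 6 [327.1°–360°] cycloidal, h=10: θ=352.5° here. β=25.4, B=32.9. 10·(0.7720 − sin(2π·0.7720)/(2π)) = 9.2967 → s = 29.2967

29.2967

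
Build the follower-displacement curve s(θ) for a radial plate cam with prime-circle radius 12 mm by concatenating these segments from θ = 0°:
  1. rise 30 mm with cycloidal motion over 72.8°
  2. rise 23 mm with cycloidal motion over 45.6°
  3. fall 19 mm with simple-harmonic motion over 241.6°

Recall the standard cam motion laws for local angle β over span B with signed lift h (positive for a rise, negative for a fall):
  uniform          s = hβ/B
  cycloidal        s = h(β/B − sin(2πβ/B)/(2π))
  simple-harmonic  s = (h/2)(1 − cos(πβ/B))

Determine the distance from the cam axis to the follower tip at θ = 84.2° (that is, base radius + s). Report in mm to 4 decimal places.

seg 1 [0°–72.8°] cycloidal, h=30: full span → s += 30 → s = 30.0000
seg 2 [72.8°–118.4°] cycloidal, h=23: θ=84.2° here. β=11.4, B=45.6. 23·(0.2500 − sin(2π·0.2500)/(2π)) = 2.0894 → s = 32.0894
radial distance = base radius + s = 12 + 32.0894 = 44.0894

44.0894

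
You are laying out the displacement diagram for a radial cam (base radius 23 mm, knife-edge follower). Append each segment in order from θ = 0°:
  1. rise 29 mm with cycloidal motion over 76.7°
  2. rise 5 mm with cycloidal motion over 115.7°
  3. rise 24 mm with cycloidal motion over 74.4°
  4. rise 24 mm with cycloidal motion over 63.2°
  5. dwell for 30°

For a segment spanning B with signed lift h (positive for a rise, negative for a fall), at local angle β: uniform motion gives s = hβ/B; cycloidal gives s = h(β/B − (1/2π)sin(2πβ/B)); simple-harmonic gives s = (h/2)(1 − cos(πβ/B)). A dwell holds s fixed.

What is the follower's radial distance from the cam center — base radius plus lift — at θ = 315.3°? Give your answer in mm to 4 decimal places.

seg 1 [0°–76.7°] cycloidal, h=29: full span → s += 29 → s = 29.0000
seg 2 [76.7°–192.4°] cycloidal, h=5: full span → s += 5 → s = 34.0000
seg 3 [192.4°–266.8°] cycloidal, h=24: full span → s += 24 → s = 58.0000
seg 4 [266.8°–330°] cycloidal, h=24: θ=315.3° here. β=48.5, B=63.2. 24·(0.7674 − sin(2π·0.7674)/(2π)) = 22.2146 → s = 80.2146
radial distance = base radius + s = 23 + 80.2146 = 103.2146

103.2146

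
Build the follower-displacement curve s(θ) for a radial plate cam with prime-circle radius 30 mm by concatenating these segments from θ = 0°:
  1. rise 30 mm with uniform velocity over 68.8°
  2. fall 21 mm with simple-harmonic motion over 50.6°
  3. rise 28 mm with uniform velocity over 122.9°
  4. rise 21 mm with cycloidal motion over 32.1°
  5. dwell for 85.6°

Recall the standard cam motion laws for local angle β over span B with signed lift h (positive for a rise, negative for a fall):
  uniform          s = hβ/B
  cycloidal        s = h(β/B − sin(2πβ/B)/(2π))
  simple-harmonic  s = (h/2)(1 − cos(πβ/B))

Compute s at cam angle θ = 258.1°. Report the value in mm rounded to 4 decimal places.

seg 1 [0°–68.8°] uniform, h=30: full span → s += 30 → s = 30.0000
seg 2 [68.8°–119.4°] simple-harmonic, h=-21: full span → s += -21 → s = 9.0000
seg 3 [119.4°–242.3°] uniform, h=28: full span → s += 28 → s = 37.0000
seg 4 [242.3°–274.4°] cycloidal, h=21: θ=258.1° here. β=15.8, B=32.1. 21·(0.4922 − sin(2π·0.4922)/(2π)) = 10.1730 → s = 47.1730

47.1730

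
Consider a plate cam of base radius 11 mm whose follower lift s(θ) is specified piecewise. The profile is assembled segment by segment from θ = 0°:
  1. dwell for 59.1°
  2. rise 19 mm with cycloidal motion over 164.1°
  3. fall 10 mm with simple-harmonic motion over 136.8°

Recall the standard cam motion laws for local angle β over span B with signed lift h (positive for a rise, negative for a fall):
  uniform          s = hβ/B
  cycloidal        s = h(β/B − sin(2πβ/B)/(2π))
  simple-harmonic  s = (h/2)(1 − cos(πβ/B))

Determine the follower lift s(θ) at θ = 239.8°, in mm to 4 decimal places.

seg 1 [0°–59.1°] dwell: s stays 0.0000
seg 2 [59.1°–223.2°] cycloidal, h=19: full span → s += 19 → s = 19.0000
seg 3 [223.2°–360°] simple-harmonic, h=-10: θ=239.8° here. β=16.6, B=136.8. -10/2·(1 − cos(π·0.1213)) = -0.3589 → s = 18.6411

18.6411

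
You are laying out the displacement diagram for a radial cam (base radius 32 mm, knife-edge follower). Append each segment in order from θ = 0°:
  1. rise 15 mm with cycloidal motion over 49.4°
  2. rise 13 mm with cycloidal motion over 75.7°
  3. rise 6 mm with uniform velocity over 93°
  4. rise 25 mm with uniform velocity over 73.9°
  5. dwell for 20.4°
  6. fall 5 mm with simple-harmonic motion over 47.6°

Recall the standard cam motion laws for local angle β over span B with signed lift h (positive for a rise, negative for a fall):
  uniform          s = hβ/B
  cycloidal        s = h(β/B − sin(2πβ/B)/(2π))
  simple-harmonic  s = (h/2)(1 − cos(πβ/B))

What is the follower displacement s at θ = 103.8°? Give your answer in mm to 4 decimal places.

seg 1 [0°–49.4°] cycloidal, h=15: full span → s += 15 → s = 15.0000
seg 2 [49.4°–125.1°] cycloidal, h=13: θ=103.8° here. β=54.4, B=75.7. 13·(0.7186 − sin(2π·0.7186)/(2π)) = 11.3711 → s = 26.3711

26.3711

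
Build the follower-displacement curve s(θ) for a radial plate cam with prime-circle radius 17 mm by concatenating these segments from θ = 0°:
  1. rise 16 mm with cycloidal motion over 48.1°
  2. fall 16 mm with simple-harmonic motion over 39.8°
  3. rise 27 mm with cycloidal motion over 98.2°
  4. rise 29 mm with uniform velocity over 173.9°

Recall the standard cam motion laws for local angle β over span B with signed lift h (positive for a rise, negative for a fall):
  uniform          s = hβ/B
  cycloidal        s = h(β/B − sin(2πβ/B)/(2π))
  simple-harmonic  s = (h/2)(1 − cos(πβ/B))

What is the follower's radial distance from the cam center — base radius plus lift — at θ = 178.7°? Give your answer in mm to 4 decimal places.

seg 1 [0°–48.1°] cycloidal, h=16: full span → s += 16 → s = 16.0000
seg 2 [48.1°–87.9°] simple-harmonic, h=-16: full span → s += -16 → s = 0.0000
seg 3 [87.9°–186.1°] cycloidal, h=27: θ=178.7° here. β=90.8, B=98.2. 27·(0.9246 − sin(2π·0.9246)/(2π)) = 26.9248 → s = 26.9248
radial distance = base radius + s = 17 + 26.9248 = 43.9248

43.9248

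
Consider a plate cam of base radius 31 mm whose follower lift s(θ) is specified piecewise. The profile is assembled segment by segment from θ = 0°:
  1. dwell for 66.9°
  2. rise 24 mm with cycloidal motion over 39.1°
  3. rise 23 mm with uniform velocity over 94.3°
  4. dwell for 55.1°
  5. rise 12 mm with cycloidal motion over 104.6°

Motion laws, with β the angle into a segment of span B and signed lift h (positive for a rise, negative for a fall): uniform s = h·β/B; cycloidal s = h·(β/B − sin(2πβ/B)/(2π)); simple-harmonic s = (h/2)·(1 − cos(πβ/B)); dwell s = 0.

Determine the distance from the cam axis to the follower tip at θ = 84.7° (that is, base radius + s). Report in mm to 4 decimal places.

seg 1 [0°–66.9°] dwell: s stays 0.0000
seg 2 [66.9°–106°] cycloidal, h=24: θ=84.7° here. β=17.8, B=39.1. 24·(0.4552 − sin(2π·0.4552)/(2π)) = 9.8658 → s = 9.8658
radial distance = base radius + s = 31 + 9.8658 = 40.8658

40.8658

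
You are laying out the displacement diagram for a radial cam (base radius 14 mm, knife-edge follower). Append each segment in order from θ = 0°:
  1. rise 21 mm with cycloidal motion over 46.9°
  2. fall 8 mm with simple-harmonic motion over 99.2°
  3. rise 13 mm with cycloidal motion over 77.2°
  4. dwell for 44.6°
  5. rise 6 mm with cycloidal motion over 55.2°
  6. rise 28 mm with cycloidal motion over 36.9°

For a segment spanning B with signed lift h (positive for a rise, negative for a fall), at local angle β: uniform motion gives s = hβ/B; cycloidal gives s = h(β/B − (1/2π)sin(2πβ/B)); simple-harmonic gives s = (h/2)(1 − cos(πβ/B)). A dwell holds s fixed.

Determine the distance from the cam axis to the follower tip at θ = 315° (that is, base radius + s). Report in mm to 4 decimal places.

seg 1 [0°–46.9°] cycloidal, h=21: full span → s += 21 → s = 21.0000
seg 2 [46.9°–146.1°] simple-harmonic, h=-8: full span → s += -8 → s = 13.0000
seg 3 [146.1°–223.3°] cycloidal, h=13: full span → s += 13 → s = 26.0000
seg 4 [223.3°–267.9°] dwell: s stays 26.0000
seg 5 [267.9°–323.1°] cycloidal, h=6: θ=315° here. β=47.1, B=55.2. 6·(0.8533 − sin(2π·0.8533)/(2π)) = 5.8805 → s = 31.8805
radial distance = base radius + s = 14 + 31.8805 = 45.8805

45.8805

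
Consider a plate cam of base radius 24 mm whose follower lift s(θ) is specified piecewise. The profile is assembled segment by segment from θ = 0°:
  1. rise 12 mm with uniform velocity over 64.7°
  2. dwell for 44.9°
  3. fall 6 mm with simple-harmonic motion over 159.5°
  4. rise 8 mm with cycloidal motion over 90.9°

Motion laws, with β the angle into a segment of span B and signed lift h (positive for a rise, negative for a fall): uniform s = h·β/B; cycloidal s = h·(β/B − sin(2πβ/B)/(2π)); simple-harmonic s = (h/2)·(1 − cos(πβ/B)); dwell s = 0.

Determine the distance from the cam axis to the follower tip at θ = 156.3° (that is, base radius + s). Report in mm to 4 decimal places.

seg 1 [0°–64.7°] uniform, h=12: full span → s += 12 → s = 12.0000
seg 2 [64.7°–109.6°] dwell: s stays 12.0000
seg 3 [109.6°–269.1°] simple-harmonic, h=-6: θ=156.3° here. β=46.7, B=159.5. -6/2·(1 − cos(π·0.2928)) = -1.1821 → s = 10.8179
radial distance = base radius + s = 24 + 10.8179 = 34.8179

34.8179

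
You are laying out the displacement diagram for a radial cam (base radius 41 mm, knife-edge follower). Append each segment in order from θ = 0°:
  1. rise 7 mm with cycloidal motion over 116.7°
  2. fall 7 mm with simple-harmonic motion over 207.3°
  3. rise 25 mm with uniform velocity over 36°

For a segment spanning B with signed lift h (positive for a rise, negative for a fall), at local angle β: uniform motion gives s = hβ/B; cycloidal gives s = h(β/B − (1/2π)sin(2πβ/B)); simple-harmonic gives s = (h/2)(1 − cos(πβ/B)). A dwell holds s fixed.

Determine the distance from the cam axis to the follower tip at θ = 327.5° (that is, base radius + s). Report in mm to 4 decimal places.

seg 1 [0°–116.7°] cycloidal, h=7: full span → s += 7 → s = 7.0000
seg 2 [116.7°–324°] simple-harmonic, h=-7: full span → s += -7 → s = 0.0000
seg 3 [324°–360°] uniform, h=25: θ=327.5° here. β=3.5, B=36. 25·3.5/36 = 2.4306 → s = 2.4306
radial distance = base radius + s = 41 + 2.4306 = 43.4306

43.4306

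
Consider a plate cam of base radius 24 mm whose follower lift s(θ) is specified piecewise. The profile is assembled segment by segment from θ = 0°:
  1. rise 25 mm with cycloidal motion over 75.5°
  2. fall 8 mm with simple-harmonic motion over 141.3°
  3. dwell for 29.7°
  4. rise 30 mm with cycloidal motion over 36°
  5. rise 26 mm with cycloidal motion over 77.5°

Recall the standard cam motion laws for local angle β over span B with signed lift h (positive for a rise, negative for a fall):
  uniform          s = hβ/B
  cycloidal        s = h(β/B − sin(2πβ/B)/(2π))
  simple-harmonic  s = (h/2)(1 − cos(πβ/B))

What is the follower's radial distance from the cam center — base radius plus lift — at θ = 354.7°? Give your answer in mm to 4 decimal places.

seg 1 [0°–75.5°] cycloidal, h=25: full span → s += 25 → s = 25.0000
seg 2 [75.5°–216.8°] simple-harmonic, h=-8: full span → s += -8 → s = 17.0000
seg 3 [216.8°–246.5°] dwell: s stays 17.0000
seg 4 [246.5°–282.5°] cycloidal, h=30: full span → s += 30 → s = 47.0000
seg 5 [282.5°–360°] cycloidal, h=26: θ=354.7° here. β=72.2, B=77.5. 26·(0.9316 − sin(2π·0.9316)/(2π)) = 25.9458 → s = 72.9458
radial distance = base radius + s = 24 + 72.9458 = 96.9458

96.9458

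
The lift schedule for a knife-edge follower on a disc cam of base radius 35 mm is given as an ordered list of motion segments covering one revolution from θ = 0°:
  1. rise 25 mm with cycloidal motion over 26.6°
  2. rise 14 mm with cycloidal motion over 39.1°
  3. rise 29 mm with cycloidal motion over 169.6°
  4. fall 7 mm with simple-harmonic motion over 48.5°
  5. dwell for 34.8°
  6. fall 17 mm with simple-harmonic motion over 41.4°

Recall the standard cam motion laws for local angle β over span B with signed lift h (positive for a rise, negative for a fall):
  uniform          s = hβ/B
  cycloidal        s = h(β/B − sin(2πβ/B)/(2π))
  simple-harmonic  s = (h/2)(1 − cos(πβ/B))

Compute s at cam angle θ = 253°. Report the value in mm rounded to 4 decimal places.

seg 1 [0°–26.6°] cycloidal, h=25: full span → s += 25 → s = 25.0000
seg 2 [26.6°–65.7°] cycloidal, h=14: full span → s += 14 → s = 39.0000
seg 3 [65.7°–235.3°] cycloidal, h=29: full span → s += 29 → s = 68.0000
seg 4 [235.3°–283.8°] simple-harmonic, h=-7: θ=253° here. β=17.7, B=48.5. -7/2·(1 − cos(π·0.3649)) = -2.0592 → s = 65.9408

65.9408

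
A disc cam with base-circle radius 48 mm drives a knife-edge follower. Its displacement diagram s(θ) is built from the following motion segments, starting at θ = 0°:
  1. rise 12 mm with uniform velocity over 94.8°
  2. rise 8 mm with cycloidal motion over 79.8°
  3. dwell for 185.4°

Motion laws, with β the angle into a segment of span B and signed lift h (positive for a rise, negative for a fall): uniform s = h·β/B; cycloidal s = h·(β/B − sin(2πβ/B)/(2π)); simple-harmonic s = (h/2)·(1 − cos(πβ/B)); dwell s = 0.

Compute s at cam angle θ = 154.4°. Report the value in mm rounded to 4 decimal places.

seg 1 [0°–94.8°] uniform, h=12: full span → s += 12 → s = 12.0000
seg 2 [94.8°–174.6°] cycloidal, h=8: θ=154.4° here. β=59.6, B=79.8. 8·(0.7469 − sin(2π·0.7469)/(2π)) = 7.2479 → s = 19.2479

19.2479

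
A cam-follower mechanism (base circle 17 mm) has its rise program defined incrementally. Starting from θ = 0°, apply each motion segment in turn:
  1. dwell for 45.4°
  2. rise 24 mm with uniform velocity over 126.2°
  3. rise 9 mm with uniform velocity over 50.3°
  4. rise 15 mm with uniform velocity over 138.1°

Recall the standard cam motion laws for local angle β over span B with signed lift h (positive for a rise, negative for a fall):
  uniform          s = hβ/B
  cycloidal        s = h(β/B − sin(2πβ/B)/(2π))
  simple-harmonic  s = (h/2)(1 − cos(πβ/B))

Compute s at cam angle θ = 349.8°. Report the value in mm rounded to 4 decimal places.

seg 1 [0°–45.4°] dwell: s stays 0.0000
seg 2 [45.4°–171.6°] uniform, h=24: full span → s += 24 → s = 24.0000
seg 3 [171.6°–221.9°] uniform, h=9: full span → s += 9 → s = 33.0000
seg 4 [221.9°–360°] uniform, h=15: θ=349.8° here. β=127.9, B=138.1. 15·127.9/138.1 = 13.8921 → s = 46.8921

46.8921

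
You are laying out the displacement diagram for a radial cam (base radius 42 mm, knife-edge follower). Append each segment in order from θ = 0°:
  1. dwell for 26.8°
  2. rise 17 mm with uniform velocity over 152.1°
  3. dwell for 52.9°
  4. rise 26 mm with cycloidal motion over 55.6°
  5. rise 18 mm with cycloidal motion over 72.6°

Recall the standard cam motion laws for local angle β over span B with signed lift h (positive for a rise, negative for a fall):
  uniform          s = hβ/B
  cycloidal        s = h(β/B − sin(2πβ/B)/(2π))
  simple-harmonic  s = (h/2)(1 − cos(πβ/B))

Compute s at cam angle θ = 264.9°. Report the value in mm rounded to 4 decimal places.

seg 1 [0°–26.8°] dwell: s stays 0.0000
seg 2 [26.8°–178.9°] uniform, h=17: full span → s += 17 → s = 17.0000
seg 3 [178.9°–231.8°] dwell: s stays 17.0000
seg 4 [231.8°–287.4°] cycloidal, h=26: θ=264.9° here. β=33.1, B=55.6. 26·(0.5953 − sin(2π·0.5953)/(2π)) = 17.8113 → s = 34.8113

34.8113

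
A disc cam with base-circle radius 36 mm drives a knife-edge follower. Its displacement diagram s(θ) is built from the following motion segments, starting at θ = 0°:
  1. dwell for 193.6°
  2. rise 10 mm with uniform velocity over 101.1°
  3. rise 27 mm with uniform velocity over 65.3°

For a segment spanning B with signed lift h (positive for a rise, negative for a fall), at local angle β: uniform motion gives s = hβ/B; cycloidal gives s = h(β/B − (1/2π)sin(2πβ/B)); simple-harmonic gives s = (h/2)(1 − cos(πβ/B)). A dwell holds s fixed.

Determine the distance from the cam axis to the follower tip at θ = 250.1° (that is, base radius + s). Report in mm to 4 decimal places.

seg 1 [0°–193.6°] dwell: s stays 0.0000
seg 2 [193.6°–294.7°] uniform, h=10: θ=250.1° here. β=56.5, B=101.1. 10·56.5/101.1 = 5.5885 → s = 5.5885
radial distance = base radius + s = 36 + 5.5885 = 41.5885

41.5885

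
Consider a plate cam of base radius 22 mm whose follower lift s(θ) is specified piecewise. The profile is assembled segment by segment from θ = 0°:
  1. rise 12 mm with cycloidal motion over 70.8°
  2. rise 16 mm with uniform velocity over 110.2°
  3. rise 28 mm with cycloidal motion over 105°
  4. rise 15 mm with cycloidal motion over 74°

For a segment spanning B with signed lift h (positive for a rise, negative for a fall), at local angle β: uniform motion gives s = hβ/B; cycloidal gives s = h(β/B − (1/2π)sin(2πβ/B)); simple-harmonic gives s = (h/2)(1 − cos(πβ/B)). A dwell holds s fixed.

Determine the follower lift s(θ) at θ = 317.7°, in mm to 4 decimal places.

seg 1 [0°–70.8°] cycloidal, h=12: full span → s += 12 → s = 12.0000
seg 2 [70.8°–181°] uniform, h=16: full span → s += 16 → s = 28.0000
seg 3 [181°–286°] cycloidal, h=28: full span → s += 28 → s = 56.0000
seg 4 [286°–360°] cycloidal, h=15: θ=317.7° here. β=31.7, B=74. 15·(0.4284 − sin(2π·0.4284)/(2π)) = 5.3872 → s = 61.3872

61.3872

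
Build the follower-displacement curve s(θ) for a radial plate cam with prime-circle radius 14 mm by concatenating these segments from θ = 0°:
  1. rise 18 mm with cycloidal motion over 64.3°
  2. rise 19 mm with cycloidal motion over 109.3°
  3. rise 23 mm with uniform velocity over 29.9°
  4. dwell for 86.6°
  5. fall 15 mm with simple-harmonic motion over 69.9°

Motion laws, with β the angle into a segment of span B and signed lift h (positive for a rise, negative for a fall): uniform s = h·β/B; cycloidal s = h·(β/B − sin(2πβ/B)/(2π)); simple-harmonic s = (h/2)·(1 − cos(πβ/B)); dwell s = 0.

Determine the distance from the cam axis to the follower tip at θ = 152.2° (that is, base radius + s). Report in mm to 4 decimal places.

seg 1 [0°–64.3°] cycloidal, h=18: full span → s += 18 → s = 18.0000
seg 2 [64.3°–173.6°] cycloidal, h=19: θ=152.2° here. β=87.9, B=109.3. 19·(0.8042 − sin(2π·0.8042)/(2π)) = 18.1302 → s = 36.1302
radial distance = base radius + s = 14 + 36.1302 = 50.1302

50.1302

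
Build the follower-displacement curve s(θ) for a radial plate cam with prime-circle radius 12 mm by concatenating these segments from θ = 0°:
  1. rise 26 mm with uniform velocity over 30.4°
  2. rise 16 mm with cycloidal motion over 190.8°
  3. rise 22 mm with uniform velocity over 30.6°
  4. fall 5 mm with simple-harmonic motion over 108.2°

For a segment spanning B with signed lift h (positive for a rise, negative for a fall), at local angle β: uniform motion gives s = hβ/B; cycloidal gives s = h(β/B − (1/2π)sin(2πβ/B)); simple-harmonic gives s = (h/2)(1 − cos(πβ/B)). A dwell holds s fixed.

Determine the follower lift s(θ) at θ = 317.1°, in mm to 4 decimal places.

seg 1 [0°–30.4°] uniform, h=26: full span → s += 26 → s = 26.0000
seg 2 [30.4°–221.2°] cycloidal, h=16: full span → s += 16 → s = 42.0000
seg 3 [221.2°–251.8°] uniform, h=22: full span → s += 22 → s = 64.0000
seg 4 [251.8°–360°] simple-harmonic, h=-5: θ=317.1° here. β=65.3, B=108.2. -5/2·(1 − cos(π·0.6035)) = -3.2987 → s = 60.7013

60.7013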